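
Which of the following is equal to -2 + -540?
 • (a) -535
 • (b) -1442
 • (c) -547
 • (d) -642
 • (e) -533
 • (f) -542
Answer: f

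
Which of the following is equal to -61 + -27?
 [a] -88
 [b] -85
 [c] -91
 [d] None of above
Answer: a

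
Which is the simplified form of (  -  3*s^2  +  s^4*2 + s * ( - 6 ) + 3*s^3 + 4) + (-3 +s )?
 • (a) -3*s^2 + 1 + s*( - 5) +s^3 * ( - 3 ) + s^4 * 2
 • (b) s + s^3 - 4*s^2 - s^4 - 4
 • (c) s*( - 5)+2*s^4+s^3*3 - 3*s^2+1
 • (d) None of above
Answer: c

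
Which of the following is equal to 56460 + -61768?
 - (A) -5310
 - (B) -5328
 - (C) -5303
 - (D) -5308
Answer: D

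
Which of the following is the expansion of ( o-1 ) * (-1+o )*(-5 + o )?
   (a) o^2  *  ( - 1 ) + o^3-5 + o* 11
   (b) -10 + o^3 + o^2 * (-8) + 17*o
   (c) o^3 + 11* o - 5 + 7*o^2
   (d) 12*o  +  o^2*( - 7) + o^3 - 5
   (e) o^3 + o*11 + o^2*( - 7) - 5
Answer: e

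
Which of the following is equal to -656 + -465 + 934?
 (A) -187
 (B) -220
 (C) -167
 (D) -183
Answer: A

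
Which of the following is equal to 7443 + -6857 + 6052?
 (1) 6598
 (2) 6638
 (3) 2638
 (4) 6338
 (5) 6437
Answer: 2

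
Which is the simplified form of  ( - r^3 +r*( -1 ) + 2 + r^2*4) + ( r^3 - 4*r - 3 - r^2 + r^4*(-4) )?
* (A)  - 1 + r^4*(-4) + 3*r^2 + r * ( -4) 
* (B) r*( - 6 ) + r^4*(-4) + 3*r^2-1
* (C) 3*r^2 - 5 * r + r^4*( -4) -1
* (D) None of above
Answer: C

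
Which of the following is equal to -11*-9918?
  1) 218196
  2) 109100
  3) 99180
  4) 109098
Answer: 4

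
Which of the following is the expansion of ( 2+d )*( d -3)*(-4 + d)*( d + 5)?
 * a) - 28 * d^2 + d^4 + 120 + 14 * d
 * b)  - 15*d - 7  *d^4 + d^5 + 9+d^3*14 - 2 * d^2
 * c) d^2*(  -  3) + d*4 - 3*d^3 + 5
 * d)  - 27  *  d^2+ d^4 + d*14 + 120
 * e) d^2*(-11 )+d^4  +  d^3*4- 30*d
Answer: d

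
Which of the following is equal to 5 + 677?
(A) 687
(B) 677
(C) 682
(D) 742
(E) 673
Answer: C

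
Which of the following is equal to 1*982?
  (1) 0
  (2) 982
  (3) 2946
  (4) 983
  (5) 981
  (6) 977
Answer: 2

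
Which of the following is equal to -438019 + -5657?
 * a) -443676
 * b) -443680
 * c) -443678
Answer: a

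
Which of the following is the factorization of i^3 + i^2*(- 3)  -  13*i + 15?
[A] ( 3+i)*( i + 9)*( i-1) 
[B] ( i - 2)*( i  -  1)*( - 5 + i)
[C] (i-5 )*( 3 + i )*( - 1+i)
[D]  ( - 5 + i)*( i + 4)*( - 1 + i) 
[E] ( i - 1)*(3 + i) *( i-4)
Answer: C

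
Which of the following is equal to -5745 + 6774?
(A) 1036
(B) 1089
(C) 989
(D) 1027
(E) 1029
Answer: E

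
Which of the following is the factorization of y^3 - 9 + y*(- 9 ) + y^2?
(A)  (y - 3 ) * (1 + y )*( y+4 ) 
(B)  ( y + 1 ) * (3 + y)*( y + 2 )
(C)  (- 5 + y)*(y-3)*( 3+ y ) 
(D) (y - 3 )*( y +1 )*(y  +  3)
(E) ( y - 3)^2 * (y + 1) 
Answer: D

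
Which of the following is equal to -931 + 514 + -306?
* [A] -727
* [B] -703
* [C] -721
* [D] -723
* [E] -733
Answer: D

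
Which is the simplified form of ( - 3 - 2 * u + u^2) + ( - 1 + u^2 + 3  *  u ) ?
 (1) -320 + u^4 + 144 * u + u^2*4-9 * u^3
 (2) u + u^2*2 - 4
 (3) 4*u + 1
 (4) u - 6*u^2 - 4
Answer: 2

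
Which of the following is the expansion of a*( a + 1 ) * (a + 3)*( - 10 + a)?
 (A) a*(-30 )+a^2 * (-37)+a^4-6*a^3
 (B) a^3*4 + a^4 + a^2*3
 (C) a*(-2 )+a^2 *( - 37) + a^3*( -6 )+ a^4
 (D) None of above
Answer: A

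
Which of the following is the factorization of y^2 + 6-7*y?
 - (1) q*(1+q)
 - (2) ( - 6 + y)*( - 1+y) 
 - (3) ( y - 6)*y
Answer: 2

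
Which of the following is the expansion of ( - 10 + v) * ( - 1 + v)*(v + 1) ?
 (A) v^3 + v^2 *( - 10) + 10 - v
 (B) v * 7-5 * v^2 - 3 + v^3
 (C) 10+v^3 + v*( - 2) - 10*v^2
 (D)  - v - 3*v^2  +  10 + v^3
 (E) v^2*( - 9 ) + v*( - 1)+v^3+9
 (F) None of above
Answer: A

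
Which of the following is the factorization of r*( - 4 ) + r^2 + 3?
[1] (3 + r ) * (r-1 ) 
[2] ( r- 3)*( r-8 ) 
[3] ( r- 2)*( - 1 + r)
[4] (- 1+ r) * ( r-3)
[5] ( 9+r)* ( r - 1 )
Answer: 4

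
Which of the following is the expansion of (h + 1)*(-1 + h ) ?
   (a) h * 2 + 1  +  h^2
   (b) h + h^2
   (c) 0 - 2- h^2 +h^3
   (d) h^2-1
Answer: d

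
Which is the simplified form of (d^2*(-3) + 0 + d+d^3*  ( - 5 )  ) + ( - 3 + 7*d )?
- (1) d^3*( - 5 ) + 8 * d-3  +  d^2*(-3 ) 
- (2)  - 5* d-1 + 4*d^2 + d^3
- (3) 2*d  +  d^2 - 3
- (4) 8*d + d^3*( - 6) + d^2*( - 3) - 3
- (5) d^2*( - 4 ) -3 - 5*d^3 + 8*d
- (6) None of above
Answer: 1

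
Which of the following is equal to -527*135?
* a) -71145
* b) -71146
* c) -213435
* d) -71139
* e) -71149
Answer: a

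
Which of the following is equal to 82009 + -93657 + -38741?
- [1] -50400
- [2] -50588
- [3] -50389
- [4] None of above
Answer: 3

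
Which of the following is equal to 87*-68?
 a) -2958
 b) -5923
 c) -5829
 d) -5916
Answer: d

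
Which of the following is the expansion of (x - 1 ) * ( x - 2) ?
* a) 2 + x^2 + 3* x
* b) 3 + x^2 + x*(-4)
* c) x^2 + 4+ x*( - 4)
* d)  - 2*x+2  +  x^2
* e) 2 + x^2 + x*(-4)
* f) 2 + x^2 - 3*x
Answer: f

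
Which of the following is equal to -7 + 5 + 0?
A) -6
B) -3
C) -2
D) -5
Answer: C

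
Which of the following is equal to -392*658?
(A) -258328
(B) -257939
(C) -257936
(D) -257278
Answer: C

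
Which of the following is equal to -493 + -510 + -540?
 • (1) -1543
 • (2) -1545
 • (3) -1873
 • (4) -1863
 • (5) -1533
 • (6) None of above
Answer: 1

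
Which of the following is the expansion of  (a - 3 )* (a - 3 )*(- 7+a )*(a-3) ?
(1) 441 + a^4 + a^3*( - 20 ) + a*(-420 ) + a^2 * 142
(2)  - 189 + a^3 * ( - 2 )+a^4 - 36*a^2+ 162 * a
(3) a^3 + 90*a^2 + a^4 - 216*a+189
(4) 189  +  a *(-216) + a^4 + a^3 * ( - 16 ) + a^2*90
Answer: 4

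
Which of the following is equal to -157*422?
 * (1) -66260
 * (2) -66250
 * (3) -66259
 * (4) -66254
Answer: 4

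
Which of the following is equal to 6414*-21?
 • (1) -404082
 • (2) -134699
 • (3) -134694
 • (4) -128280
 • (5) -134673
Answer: 3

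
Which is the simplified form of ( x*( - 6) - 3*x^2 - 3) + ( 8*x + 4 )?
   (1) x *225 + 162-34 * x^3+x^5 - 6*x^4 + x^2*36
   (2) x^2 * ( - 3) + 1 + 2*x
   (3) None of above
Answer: 2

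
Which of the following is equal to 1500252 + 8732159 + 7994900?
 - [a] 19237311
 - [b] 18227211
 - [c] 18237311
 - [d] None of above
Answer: d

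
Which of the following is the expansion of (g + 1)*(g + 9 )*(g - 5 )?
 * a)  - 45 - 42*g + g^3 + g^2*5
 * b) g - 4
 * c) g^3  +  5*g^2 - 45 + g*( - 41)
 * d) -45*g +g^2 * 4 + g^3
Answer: c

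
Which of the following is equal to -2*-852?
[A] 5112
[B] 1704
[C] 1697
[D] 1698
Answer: B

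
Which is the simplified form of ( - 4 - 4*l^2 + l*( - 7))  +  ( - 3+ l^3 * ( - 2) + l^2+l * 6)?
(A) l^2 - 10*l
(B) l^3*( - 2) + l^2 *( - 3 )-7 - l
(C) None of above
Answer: B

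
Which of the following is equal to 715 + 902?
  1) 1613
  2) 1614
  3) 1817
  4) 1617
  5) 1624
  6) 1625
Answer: 4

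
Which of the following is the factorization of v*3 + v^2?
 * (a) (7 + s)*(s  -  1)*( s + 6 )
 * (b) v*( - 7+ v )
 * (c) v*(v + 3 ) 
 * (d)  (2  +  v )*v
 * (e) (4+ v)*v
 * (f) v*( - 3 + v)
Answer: c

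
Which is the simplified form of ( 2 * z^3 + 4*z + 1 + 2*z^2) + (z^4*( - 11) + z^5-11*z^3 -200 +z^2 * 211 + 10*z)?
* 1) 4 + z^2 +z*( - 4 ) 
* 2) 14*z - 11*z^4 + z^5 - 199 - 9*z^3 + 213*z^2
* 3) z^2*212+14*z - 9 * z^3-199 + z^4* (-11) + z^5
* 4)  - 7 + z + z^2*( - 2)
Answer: 2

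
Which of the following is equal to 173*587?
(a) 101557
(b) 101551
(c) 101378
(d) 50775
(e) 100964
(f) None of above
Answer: b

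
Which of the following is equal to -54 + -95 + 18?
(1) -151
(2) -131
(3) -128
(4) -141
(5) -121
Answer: 2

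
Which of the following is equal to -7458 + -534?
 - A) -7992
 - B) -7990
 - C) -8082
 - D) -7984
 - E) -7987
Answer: A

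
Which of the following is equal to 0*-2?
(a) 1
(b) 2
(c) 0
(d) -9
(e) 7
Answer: c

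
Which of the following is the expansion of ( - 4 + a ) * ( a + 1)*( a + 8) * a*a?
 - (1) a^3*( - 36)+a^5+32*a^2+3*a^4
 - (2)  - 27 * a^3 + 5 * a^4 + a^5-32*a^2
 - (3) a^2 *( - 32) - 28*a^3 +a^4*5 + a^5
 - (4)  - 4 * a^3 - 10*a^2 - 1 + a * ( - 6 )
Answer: 3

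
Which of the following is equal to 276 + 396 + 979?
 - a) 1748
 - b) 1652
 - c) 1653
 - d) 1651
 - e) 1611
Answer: d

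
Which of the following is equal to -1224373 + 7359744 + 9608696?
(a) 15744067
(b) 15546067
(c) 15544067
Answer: a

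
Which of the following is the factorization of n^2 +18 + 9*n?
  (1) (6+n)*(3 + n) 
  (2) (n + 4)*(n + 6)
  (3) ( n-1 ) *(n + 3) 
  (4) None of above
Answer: 1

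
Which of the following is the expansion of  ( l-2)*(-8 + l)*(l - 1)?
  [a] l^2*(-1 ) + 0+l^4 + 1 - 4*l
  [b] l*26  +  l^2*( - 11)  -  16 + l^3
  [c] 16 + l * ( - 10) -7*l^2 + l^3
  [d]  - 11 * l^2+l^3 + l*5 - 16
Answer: b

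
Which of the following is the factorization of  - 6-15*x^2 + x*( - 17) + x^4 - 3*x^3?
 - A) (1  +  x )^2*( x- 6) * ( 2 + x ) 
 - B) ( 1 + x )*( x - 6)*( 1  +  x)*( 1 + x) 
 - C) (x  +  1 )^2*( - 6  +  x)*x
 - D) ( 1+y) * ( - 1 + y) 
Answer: B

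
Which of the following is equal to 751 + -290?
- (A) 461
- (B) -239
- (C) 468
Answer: A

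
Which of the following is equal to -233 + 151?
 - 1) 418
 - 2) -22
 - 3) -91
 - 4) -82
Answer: 4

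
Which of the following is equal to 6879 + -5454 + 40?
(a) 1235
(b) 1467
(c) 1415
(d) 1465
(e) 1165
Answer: d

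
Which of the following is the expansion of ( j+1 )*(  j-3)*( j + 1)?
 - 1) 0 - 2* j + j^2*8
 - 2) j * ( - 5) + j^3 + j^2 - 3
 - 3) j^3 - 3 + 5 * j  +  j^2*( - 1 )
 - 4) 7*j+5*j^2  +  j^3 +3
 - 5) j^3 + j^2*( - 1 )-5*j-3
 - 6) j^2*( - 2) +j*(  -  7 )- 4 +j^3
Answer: 5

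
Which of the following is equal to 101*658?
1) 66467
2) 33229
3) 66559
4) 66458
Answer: 4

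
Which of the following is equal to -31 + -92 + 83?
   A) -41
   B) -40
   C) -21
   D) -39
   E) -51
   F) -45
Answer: B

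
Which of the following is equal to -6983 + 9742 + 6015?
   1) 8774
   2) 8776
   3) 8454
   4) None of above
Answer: 1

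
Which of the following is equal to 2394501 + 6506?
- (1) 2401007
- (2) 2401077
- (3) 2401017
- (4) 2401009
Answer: 1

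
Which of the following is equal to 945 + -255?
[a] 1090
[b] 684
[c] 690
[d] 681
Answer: c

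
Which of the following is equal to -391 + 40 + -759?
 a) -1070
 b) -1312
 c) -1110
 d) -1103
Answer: c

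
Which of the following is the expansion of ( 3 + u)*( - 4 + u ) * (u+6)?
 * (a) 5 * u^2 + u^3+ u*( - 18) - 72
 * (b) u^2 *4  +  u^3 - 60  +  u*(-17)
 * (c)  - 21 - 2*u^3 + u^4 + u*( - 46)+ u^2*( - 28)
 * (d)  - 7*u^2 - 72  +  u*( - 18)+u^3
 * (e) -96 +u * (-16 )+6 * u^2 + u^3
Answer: a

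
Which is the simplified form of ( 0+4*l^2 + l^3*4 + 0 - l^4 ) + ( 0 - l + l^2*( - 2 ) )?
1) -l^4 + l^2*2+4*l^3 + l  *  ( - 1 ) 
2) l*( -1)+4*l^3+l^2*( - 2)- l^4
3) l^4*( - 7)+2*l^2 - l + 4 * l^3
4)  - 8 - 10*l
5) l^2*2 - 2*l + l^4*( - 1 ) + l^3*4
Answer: 1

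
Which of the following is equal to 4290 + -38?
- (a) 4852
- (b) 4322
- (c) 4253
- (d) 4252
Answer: d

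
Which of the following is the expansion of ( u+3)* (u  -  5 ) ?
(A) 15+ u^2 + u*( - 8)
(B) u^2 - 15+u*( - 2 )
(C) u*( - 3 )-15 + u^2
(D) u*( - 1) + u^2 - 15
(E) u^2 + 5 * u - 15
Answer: B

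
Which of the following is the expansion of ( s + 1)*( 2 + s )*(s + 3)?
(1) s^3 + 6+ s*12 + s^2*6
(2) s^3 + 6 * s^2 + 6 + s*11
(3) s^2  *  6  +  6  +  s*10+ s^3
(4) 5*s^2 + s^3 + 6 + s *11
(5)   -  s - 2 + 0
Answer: 2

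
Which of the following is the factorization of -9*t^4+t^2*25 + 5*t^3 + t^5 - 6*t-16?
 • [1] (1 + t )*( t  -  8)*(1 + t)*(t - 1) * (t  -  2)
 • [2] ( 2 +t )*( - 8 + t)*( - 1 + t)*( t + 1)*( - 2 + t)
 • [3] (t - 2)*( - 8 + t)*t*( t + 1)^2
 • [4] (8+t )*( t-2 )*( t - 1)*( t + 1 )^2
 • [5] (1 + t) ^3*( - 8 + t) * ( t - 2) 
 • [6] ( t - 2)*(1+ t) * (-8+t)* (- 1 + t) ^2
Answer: 1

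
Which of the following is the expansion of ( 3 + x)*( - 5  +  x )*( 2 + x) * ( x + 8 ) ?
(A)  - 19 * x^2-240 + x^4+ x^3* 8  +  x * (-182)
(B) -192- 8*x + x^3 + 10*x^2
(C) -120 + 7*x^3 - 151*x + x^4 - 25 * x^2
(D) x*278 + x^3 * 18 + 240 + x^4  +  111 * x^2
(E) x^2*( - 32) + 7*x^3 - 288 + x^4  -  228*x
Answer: A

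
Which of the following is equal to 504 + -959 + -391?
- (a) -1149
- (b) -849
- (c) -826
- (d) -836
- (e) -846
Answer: e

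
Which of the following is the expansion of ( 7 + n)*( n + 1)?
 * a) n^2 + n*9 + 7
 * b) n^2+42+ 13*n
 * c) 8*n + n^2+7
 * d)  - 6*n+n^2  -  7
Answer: c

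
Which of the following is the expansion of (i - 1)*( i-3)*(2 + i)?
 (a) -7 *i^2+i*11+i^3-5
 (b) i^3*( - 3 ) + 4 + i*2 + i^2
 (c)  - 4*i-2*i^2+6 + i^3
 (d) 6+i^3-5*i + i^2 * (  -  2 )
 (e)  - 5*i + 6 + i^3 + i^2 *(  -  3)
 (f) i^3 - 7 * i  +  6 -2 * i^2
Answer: d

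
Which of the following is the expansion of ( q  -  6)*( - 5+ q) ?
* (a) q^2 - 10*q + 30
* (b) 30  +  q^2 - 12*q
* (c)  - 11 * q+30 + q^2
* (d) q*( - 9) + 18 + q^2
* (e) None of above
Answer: c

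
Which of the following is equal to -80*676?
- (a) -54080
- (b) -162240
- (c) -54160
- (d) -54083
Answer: a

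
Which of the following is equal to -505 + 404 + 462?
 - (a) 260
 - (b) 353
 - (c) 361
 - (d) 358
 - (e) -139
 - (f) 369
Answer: c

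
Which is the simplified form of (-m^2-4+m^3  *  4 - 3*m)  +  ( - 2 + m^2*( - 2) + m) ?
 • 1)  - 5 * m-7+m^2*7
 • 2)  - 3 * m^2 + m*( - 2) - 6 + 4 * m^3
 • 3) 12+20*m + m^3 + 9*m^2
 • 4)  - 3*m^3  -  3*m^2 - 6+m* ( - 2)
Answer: 2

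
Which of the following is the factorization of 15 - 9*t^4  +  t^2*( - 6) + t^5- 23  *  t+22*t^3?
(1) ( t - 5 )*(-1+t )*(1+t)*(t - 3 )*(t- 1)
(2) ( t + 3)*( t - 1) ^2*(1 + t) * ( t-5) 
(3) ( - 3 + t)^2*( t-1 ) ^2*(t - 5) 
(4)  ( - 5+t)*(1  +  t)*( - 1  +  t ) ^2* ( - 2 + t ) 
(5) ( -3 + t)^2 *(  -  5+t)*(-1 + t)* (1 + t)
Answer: 1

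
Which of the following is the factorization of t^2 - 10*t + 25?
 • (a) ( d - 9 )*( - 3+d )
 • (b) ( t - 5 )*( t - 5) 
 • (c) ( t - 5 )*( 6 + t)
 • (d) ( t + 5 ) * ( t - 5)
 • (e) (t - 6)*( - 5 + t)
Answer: b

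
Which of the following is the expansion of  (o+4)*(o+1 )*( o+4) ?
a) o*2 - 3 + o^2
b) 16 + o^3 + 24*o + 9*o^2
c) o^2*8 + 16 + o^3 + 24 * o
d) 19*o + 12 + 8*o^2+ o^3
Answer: b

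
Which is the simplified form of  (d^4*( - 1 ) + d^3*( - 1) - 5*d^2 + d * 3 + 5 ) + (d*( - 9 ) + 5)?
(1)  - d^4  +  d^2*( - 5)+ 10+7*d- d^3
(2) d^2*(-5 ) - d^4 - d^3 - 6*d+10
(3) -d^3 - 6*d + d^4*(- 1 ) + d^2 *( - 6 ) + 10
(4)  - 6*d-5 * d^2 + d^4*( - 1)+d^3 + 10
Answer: 2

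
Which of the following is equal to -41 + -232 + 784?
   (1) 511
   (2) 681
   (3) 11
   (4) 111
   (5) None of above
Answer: 1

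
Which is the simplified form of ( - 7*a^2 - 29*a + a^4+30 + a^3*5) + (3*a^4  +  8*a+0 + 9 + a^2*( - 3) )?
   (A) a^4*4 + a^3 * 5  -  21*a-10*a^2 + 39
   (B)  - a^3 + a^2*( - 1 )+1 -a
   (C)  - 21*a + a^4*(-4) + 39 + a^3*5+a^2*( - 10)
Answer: A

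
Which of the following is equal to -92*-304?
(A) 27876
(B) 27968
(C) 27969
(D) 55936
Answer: B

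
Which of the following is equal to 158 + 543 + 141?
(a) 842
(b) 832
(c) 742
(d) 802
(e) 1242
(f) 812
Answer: a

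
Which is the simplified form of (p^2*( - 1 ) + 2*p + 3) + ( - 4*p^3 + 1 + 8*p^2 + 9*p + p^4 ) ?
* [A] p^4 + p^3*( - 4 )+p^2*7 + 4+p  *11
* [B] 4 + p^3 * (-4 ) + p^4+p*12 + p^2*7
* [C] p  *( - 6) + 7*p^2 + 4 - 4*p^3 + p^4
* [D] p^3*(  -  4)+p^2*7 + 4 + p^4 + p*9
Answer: A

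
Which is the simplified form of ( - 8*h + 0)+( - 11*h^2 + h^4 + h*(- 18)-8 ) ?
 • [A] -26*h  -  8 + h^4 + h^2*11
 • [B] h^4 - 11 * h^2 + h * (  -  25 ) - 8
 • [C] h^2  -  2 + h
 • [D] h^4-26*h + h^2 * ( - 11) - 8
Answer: D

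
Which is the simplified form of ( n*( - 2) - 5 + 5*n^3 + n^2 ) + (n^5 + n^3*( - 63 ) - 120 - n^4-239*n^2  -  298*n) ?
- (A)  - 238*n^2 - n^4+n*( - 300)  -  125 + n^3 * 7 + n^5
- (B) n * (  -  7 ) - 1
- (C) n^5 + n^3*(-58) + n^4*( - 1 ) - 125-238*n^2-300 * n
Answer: C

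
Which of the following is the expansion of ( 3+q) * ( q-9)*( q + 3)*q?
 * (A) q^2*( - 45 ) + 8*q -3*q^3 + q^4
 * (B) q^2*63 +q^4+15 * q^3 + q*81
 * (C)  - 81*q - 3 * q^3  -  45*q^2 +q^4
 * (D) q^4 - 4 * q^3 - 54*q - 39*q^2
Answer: C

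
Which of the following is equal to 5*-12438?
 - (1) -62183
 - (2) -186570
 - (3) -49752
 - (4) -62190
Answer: 4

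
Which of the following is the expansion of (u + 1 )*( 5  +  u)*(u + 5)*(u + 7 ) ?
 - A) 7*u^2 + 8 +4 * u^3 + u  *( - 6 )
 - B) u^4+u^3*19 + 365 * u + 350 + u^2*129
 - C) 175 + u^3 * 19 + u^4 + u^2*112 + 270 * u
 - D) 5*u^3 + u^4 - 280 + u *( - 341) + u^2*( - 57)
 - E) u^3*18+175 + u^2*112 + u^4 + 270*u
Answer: E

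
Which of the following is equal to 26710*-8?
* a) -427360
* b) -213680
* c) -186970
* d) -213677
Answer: b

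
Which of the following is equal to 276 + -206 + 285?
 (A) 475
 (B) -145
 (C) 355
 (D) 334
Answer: C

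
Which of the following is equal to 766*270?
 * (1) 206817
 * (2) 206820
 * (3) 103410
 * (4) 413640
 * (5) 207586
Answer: 2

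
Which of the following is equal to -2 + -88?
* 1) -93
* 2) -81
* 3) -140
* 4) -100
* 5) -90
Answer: 5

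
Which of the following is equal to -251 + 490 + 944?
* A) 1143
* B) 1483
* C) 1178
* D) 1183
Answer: D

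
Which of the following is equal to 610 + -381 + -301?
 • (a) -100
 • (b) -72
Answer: b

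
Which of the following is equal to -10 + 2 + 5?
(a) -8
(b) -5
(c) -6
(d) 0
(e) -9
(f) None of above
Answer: f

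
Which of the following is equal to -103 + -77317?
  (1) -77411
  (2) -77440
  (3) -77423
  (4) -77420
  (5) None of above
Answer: 4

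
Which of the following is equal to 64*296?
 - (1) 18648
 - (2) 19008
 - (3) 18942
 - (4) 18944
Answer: 4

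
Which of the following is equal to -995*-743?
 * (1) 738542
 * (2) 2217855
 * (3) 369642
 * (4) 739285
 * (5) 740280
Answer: 4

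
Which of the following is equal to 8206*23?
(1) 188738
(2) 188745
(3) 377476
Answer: 1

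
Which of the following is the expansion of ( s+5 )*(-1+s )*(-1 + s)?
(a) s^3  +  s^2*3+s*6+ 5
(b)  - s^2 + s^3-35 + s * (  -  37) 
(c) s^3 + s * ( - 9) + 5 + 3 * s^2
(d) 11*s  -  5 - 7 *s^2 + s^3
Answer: c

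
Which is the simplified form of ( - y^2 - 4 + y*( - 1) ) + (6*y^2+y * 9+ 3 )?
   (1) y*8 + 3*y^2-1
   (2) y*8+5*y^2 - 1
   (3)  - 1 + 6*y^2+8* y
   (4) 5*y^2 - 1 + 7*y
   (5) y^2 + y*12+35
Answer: 2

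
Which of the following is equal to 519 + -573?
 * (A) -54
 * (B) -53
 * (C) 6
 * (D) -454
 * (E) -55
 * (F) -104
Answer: A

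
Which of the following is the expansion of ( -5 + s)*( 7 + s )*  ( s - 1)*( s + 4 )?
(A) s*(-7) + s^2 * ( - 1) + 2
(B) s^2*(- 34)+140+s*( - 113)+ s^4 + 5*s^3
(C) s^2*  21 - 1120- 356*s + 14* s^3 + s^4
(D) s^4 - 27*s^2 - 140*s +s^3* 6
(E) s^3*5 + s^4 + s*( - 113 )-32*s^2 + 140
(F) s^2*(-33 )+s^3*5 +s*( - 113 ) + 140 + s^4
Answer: F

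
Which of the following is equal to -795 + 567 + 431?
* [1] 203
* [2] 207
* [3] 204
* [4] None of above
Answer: 1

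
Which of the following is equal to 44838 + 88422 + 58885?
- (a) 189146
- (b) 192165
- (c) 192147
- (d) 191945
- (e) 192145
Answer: e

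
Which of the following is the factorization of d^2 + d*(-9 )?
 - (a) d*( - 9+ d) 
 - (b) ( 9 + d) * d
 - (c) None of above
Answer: a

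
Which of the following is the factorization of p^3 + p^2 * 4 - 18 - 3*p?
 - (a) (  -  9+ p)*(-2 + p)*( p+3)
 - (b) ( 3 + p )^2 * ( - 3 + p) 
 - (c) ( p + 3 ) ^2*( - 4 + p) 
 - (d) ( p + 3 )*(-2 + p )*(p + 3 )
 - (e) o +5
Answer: d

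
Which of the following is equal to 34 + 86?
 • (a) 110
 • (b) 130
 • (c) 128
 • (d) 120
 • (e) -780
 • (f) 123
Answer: d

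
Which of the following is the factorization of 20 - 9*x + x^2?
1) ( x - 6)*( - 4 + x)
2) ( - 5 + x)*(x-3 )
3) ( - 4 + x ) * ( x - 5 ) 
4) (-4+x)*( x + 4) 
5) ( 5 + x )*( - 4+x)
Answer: 3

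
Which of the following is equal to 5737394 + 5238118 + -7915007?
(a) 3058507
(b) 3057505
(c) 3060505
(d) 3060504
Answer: c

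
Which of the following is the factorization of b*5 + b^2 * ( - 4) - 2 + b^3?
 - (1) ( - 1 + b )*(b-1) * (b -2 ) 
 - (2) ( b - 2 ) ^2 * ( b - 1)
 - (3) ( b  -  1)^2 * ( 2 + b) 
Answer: 1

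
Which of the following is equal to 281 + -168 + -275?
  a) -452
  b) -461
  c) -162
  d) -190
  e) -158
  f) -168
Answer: c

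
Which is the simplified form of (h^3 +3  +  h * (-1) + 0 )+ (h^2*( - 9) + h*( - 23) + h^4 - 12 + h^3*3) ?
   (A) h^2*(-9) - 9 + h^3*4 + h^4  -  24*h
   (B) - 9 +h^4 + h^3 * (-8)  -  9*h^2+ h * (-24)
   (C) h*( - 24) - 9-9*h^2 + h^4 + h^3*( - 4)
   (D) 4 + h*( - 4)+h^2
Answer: A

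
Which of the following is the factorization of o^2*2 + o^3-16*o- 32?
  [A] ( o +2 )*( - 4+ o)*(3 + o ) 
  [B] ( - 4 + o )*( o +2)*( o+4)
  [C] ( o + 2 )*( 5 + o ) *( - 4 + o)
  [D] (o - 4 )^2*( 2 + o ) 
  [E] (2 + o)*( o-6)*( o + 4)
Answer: B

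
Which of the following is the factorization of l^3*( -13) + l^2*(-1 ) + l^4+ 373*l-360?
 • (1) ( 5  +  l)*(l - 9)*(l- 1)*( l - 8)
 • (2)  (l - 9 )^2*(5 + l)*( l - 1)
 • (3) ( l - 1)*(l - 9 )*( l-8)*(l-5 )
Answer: 1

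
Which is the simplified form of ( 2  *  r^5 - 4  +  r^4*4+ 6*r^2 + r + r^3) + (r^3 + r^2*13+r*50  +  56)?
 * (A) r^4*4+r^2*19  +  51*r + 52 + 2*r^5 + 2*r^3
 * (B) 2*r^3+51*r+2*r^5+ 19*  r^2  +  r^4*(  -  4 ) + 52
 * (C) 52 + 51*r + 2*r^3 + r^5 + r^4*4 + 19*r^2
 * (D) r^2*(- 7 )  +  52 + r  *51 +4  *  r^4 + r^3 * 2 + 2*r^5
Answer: A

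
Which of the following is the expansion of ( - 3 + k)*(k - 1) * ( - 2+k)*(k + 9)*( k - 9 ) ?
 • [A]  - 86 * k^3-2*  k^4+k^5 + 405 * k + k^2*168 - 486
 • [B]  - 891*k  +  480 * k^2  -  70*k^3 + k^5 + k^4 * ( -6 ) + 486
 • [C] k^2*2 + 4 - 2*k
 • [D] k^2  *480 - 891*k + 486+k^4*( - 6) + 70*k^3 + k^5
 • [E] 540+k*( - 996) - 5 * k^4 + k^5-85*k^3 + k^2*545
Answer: B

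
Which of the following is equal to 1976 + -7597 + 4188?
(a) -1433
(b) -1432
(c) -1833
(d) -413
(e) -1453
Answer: a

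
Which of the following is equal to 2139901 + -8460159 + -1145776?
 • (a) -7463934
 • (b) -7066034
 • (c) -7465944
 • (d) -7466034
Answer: d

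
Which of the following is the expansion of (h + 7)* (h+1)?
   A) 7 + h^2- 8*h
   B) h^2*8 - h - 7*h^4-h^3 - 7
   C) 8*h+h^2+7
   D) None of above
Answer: C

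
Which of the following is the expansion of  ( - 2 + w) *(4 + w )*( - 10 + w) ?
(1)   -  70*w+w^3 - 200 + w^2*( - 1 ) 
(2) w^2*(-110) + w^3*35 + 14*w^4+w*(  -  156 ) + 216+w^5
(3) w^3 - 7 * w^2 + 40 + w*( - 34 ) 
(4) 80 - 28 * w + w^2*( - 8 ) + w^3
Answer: 4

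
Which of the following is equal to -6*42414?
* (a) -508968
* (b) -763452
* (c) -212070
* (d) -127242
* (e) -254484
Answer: e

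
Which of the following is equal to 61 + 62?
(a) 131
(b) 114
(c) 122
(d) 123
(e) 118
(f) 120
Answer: d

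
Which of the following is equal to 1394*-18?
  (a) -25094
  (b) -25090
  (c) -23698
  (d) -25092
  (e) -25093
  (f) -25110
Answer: d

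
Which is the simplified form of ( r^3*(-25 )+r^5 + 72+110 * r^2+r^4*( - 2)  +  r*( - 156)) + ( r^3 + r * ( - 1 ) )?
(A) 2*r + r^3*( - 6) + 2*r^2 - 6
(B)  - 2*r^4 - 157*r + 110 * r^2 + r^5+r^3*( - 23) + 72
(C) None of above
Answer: C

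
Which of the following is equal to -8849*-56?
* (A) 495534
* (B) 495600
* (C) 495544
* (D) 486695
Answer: C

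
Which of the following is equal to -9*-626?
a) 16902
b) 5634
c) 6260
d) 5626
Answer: b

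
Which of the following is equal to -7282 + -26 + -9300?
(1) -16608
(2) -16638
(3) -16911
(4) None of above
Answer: 1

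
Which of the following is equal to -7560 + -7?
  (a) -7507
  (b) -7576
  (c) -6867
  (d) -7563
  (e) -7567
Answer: e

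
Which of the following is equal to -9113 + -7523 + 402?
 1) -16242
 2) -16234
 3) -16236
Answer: 2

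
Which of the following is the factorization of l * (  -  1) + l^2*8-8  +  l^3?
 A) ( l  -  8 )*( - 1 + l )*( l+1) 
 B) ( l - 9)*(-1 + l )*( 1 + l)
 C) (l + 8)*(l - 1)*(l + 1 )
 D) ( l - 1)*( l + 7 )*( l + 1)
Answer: C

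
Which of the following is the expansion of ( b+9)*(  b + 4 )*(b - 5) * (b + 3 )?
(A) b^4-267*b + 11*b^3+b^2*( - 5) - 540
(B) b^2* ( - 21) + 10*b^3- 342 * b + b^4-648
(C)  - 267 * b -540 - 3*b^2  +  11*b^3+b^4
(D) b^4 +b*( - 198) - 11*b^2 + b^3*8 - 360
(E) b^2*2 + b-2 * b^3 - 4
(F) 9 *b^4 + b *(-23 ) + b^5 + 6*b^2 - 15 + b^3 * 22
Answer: A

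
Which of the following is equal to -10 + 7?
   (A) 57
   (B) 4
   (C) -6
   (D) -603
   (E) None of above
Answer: E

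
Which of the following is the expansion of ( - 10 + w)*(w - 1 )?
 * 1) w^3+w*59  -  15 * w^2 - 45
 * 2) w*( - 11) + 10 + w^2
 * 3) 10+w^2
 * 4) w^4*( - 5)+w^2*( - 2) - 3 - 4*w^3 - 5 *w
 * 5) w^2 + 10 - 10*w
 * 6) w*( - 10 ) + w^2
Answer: 2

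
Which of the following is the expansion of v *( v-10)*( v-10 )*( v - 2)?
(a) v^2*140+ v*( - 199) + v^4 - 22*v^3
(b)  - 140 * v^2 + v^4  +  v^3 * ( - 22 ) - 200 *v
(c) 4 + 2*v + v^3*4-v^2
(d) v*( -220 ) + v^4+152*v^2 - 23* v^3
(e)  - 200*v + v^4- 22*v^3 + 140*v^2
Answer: e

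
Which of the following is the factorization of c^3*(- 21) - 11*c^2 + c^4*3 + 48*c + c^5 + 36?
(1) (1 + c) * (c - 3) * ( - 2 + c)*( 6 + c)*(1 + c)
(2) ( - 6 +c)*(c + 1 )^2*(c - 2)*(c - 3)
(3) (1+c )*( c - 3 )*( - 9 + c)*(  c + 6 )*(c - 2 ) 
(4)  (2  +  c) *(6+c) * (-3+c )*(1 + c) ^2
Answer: 1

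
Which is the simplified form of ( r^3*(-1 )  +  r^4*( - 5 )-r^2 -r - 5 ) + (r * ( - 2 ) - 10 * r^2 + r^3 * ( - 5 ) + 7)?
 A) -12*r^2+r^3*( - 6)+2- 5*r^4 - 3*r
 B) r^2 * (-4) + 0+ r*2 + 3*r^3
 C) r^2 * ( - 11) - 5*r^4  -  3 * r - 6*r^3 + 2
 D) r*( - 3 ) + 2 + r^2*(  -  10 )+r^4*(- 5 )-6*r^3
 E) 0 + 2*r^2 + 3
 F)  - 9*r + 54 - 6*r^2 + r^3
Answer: C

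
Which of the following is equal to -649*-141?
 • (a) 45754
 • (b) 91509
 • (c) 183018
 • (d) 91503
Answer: b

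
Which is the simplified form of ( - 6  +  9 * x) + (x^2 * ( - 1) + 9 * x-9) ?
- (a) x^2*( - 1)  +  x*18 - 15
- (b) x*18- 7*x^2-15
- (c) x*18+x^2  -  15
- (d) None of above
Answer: a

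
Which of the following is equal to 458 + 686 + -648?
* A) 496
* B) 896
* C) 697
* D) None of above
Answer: A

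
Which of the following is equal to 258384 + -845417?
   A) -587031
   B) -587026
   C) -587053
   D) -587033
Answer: D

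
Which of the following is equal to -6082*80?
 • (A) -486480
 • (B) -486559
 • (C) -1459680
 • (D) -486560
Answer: D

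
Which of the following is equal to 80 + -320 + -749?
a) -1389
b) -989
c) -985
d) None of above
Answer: b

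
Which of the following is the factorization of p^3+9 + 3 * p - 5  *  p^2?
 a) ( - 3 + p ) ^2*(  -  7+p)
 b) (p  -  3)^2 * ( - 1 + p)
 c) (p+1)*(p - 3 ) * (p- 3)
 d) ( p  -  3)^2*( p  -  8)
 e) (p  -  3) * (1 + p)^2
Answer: c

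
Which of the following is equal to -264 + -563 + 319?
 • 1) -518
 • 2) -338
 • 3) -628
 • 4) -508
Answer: 4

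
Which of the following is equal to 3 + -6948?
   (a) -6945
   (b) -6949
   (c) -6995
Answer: a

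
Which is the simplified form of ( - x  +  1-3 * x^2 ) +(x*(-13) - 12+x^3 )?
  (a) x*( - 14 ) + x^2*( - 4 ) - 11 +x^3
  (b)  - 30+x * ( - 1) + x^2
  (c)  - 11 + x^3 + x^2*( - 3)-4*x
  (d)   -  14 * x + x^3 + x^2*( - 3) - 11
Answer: d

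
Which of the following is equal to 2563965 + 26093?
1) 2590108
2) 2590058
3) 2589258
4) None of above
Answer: 2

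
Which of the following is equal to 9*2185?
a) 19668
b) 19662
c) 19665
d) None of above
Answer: c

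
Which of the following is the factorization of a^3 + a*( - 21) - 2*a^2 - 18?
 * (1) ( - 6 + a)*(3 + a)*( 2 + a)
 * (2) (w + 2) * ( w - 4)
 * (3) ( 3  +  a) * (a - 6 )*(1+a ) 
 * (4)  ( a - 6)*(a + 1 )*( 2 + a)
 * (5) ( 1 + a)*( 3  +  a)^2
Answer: 3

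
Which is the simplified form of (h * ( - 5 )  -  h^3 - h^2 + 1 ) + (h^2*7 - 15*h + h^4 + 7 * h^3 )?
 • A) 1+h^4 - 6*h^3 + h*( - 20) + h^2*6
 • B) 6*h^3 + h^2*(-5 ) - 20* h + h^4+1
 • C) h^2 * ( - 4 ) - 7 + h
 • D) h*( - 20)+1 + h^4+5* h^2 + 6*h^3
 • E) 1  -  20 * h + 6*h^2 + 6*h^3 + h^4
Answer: E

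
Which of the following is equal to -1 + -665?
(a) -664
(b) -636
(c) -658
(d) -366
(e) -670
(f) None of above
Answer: f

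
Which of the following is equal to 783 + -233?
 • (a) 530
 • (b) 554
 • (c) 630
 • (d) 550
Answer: d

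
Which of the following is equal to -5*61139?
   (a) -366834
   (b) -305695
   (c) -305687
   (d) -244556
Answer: b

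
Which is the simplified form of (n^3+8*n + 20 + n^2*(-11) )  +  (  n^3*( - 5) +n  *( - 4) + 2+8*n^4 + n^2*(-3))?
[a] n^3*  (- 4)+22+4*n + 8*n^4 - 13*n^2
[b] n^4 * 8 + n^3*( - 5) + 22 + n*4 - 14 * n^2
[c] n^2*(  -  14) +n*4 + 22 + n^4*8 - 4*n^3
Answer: c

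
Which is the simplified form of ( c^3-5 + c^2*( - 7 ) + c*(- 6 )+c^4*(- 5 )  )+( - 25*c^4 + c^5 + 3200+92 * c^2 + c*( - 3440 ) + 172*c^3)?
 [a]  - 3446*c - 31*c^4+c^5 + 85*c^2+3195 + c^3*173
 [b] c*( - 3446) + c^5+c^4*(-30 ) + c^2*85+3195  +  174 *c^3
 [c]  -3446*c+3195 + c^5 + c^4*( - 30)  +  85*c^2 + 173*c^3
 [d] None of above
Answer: c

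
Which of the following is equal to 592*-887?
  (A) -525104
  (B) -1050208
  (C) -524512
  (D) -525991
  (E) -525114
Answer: A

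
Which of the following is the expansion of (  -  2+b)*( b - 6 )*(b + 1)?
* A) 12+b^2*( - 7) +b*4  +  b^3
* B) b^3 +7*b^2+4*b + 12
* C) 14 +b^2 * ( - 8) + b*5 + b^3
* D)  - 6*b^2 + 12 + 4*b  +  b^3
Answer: A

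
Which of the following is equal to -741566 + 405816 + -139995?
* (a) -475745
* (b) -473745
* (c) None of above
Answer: a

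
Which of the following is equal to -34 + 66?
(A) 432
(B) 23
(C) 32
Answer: C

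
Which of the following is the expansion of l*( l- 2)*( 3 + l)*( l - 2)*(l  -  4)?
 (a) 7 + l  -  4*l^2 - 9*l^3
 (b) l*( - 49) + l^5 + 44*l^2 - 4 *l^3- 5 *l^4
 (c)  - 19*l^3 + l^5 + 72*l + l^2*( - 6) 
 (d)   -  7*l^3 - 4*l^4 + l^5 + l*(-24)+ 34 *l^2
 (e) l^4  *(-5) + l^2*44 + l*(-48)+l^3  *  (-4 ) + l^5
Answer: e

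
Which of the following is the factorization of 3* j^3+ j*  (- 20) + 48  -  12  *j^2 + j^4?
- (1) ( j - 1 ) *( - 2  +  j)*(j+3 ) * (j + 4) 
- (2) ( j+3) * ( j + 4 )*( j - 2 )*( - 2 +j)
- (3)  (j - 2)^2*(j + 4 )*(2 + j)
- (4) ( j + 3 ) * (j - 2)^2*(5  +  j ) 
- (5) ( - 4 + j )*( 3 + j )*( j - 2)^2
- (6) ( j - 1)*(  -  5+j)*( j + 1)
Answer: 2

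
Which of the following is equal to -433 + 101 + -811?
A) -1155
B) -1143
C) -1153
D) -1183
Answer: B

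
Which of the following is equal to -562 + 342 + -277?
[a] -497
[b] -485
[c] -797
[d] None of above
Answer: a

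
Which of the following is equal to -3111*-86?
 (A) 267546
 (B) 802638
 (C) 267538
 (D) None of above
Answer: A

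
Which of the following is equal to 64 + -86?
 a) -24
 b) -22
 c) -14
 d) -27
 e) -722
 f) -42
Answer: b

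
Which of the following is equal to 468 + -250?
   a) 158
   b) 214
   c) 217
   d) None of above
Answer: d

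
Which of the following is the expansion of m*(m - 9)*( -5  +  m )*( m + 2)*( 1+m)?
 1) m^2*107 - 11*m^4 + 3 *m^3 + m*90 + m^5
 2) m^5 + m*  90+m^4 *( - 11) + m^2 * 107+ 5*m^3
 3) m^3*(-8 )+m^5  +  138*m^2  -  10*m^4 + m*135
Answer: 2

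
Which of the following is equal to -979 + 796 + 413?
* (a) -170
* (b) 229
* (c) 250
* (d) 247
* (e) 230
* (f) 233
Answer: e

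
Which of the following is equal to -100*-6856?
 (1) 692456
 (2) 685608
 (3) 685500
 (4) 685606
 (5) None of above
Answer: 5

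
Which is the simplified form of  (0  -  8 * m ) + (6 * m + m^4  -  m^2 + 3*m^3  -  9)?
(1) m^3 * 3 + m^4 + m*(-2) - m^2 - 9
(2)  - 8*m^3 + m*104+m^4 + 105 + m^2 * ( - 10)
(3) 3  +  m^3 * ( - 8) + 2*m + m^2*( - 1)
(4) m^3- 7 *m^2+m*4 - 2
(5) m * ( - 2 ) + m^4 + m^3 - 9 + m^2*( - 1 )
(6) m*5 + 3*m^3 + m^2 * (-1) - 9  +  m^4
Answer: 1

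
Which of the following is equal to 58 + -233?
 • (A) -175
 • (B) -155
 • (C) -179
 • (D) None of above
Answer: A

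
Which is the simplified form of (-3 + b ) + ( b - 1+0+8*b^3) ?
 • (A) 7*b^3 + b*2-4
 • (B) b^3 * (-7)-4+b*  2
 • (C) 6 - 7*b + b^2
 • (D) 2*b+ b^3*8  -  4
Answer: D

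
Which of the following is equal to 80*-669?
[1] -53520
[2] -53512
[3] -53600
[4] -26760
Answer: 1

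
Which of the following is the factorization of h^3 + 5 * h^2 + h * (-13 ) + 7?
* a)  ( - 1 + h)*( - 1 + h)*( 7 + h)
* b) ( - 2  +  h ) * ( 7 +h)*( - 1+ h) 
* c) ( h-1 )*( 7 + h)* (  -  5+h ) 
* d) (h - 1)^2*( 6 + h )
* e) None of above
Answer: a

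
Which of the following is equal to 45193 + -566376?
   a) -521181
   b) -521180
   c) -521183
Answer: c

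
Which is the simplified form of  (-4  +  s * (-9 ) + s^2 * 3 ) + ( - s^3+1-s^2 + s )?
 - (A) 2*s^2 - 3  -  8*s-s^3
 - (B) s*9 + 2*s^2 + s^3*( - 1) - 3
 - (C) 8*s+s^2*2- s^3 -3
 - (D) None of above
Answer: A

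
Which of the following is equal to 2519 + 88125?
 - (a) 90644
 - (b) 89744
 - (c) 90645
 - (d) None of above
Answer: a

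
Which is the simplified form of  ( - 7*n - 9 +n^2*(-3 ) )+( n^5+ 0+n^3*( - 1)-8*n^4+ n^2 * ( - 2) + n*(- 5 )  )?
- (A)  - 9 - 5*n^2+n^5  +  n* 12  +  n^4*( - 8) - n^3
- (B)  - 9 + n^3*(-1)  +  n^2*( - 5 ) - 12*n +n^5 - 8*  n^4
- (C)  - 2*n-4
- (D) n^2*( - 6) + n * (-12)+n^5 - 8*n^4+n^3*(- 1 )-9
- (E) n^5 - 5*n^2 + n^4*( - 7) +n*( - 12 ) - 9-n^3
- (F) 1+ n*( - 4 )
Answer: B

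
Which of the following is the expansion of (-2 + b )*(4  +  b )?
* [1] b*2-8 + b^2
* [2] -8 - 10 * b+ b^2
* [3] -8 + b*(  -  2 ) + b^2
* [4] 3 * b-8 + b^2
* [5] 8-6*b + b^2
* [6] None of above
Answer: 1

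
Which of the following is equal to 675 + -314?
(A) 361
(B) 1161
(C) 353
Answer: A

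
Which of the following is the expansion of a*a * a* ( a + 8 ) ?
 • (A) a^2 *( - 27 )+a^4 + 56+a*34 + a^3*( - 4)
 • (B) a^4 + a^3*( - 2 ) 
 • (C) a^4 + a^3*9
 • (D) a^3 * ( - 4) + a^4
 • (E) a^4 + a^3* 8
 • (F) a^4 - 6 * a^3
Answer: E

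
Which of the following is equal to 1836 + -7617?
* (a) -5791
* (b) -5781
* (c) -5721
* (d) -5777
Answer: b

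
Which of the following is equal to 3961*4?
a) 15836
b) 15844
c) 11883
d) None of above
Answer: b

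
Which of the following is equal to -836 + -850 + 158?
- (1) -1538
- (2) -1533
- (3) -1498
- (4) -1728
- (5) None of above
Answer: 5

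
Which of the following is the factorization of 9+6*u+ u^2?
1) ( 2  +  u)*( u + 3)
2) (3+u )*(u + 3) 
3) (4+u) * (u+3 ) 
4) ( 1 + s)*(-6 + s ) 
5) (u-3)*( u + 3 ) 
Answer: 2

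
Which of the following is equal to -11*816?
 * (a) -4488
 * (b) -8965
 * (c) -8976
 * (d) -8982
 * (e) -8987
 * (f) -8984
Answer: c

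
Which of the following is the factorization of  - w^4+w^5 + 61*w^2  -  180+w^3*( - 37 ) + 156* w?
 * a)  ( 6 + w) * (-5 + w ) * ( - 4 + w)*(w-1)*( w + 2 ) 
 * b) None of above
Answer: b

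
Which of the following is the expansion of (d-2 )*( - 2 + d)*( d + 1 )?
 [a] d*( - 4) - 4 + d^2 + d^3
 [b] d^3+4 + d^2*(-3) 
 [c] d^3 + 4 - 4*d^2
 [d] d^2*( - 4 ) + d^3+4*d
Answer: b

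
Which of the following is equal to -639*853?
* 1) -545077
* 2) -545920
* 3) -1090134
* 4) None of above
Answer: 4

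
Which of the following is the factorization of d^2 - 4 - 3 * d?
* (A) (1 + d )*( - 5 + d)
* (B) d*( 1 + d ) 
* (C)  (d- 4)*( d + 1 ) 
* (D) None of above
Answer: C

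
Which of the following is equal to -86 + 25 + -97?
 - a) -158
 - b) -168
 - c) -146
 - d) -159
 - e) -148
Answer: a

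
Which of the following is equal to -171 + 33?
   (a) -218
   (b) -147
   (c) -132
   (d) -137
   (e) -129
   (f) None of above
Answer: f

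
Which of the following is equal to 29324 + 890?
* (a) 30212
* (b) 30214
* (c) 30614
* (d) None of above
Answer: b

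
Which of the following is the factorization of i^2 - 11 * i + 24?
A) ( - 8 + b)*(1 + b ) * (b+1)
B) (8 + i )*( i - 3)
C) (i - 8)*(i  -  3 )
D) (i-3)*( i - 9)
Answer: C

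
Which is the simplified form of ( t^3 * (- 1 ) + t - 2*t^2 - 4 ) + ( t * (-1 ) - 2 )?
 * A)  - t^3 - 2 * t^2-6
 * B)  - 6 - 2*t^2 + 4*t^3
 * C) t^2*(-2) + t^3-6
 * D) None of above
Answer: A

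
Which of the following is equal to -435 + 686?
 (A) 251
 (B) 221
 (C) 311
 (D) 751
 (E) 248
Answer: A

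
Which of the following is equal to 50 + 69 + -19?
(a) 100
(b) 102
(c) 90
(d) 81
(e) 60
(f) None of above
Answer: a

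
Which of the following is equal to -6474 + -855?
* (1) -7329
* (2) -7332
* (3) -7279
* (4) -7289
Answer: 1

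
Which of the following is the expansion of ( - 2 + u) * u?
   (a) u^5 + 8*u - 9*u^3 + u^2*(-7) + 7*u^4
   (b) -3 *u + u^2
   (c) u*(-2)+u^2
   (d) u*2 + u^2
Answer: c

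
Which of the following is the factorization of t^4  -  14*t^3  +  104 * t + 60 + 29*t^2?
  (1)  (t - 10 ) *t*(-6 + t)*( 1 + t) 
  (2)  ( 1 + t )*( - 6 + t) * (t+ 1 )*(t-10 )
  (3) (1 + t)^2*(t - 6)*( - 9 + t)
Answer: 2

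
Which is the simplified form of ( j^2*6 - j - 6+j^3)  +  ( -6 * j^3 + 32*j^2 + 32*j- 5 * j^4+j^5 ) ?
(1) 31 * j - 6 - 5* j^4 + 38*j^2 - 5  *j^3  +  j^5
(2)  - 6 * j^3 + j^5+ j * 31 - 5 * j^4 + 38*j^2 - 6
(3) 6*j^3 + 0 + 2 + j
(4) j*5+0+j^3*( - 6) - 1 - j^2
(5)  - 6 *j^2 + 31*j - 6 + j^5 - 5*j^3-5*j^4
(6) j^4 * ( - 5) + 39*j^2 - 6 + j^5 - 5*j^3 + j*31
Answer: 1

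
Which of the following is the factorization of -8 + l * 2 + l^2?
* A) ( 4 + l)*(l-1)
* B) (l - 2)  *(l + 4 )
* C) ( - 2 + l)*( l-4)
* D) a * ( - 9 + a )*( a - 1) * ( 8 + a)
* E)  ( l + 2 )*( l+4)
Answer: B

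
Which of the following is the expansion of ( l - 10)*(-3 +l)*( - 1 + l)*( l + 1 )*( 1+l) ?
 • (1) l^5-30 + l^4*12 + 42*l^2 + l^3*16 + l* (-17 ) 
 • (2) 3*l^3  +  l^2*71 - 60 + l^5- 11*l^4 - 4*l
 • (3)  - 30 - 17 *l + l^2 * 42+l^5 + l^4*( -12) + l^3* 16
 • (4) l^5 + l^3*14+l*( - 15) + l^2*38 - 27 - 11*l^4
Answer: 3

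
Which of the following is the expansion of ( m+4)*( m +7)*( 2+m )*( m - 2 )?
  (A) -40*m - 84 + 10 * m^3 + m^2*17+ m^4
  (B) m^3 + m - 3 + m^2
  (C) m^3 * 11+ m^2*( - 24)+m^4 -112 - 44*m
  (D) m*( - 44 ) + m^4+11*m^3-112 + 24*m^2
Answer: D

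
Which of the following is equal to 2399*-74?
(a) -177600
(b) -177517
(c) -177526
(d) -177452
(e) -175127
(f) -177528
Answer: c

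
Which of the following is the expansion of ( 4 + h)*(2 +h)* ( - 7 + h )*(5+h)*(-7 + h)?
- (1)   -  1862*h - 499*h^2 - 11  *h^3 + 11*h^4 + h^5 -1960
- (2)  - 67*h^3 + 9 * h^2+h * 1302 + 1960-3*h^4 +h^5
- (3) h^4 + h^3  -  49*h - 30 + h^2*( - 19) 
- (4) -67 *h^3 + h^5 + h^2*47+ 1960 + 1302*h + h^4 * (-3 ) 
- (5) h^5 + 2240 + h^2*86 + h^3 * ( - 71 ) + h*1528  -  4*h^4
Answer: 4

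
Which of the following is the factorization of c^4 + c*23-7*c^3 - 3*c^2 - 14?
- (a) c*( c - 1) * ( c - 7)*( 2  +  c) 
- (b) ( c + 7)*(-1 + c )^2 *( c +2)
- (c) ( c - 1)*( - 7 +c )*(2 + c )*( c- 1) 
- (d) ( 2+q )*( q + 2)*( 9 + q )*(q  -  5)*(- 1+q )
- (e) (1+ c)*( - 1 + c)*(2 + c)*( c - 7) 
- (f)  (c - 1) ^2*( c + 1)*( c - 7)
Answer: c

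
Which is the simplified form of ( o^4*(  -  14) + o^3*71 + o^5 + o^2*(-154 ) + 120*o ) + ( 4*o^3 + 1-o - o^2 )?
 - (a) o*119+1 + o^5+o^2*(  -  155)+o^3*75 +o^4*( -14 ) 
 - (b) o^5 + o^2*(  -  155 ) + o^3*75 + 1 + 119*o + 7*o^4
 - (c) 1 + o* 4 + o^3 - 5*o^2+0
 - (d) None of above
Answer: a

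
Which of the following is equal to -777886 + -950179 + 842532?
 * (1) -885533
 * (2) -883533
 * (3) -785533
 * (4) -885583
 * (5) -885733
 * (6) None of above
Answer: 1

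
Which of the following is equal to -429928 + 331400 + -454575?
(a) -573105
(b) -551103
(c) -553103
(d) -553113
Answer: c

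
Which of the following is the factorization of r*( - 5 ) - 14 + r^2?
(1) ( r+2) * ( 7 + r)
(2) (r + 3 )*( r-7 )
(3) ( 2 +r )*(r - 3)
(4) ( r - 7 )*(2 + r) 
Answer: 4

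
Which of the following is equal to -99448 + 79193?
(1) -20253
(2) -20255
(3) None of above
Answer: 2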